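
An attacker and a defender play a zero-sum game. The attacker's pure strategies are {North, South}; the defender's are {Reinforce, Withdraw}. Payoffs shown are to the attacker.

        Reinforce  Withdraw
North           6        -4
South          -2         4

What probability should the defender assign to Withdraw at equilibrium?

1/2

Row minima: North → -4, South → -2; maximin = -2.
Column maxima: Reinforce → 6, Withdraw → 4; minimax = 4.
-2 ≠ 4, so there is no saddle point; optimal play is mixed.
Let the attacker play North with probability p. Expected payoff against Reinforce: 6p + (-2)(1−p) = 8p − 2; against Withdraw: (-4)p + 4(1−p) = −8p + 4.
Setting these equal: 8p − 2 = −8p + 4 ⇒ 16p = 6 ⇒ p = 3/8, and the value is (8)·(3/8) − 2 = 1.
For the defender: with q = P(Reinforce), equating North's and South's payoffs gives 10q − 4 = −6q + 4 ⇒ q = 1/2.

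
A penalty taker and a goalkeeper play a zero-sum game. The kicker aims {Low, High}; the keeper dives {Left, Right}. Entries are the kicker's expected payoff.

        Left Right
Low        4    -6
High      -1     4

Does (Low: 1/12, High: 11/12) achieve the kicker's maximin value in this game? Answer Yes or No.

Against Left this mix gives (1/12)·4 + (11/12)·(-1) = -7/12.
Against Right this mix gives (1/12)·(-6) + (11/12)·4 = 19/6.
The keeper will play Left, holding the kicker to -7/12. Shifting weight toward the row that does better against Left would raise this floor (the equalizing mix achieves 2/3 against both Left and Right), so the proposed strategy is not optimal.

No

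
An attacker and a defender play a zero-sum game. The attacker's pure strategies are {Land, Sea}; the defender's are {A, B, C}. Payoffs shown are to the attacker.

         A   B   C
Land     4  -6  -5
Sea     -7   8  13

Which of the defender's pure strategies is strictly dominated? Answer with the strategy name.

C

B holds the attacker's payoff strictly below C in every row: -6 < -5, 8 < 13.
So C is strictly dominated for the defender.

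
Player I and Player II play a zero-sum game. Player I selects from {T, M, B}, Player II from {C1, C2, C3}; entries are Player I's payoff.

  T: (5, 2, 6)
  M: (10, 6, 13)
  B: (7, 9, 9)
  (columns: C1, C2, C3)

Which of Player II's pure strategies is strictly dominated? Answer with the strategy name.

C1 holds Player I's payoff strictly below C3 in every row: 5 < 6, 10 < 13, 7 < 9.
So C3 is strictly dominated for Player II.

C3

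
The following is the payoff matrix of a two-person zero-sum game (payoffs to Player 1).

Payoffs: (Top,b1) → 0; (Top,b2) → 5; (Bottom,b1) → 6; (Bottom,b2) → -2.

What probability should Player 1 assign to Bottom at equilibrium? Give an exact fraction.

5/13

Row minima: Top → 0, Bottom → -2; maximin = 0.
Column maxima: b1 → 6, b2 → 5; minimax = 5.
0 ≠ 5, so there is no saddle point; optimal play is mixed.
Let Player 1 play Top with probability p. Expected payoff against b1: 0p + 6(1−p) = −6p + 6; against b2: 5p + (-2)(1−p) = 7p − 2.
Setting these equal: −6p + 6 = 7p − 2 ⇒ −13p = -8 ⇒ p = 8/13, and the value is (-6)·(8/13) + 6 = 30/13.
For Player 2: with q = P(b1), equating Top's and Bottom's payoffs gives −5q + 5 = 8q − 2 ⇒ q = 7/13.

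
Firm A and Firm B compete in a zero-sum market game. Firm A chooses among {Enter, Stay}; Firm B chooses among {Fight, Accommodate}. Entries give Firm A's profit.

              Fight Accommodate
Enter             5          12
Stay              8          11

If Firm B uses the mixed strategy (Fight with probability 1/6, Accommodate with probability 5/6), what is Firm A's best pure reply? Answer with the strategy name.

Enter

Expected payoff of Enter: (1/6)·5 + (5/6)·12 = 65/6.
Expected payoff of Stay: (1/6)·8 + (5/6)·11 = 21/2.
The largest is 65/6, so Firm A's best response is Enter.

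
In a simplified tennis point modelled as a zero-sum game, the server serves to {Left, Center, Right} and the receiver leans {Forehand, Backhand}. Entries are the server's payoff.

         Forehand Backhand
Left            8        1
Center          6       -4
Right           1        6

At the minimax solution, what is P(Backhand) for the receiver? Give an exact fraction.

7/12

Row minima: Left → 1, Center → -4, Right → 1; maximin = 1.
Column maxima: Forehand → 8, Backhand → 6; minimax = 6.
1 ≠ 6, so there is no saddle point; optimal play is mixed.
Center is strictly dominated by Left, so the server never plays it.
On the remaining 2×2 (Left, Right vs Forehand, Backhand):
Let the server play Left with probability p. Expected payoff against Forehand: 8p + 1(1−p) = 7p + 1; against Backhand: 1p + 6(1−p) = −5p + 6.
Setting these equal: 7p + 1 = −5p + 6 ⇒ 12p = 5 ⇒ p = 5/12, and the value is (7)·(5/12) + 1 = 47/12.
For the receiver: with q = P(Forehand), equating Left's and Right's payoffs gives 7q + 1 = −5q + 6 ⇒ q = 5/12.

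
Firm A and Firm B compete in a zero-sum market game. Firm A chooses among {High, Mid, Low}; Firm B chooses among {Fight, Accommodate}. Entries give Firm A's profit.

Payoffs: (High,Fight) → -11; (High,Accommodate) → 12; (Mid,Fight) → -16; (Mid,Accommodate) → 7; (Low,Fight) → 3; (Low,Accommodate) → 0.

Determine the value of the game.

Row minima: High → -11, Mid → -16, Low → 0; maximin = 0.
Column maxima: Fight → 3, Accommodate → 12; minimax = 3.
0 ≠ 3, so there is no saddle point; optimal play is mixed.
Mid is strictly dominated by High, so Firm A never plays it.
On the remaining 2×2 (High, Low vs Fight, Accommodate):
Let Firm A play High with probability p. Expected payoff against Fight: (-11)p + 3(1−p) = −14p + 3; against Accommodate: 12p + 0(1−p) = 12p.
Setting these equal: −14p + 3 = 12p ⇒ −26p = -3 ⇒ p = 3/26, and the value is (-14)·(3/26) + 3 = 18/13.
For Firm B: with q = P(Fight), equating High's and Low's payoffs gives −23q + 12 = 3q ⇒ q = 6/13.

18/13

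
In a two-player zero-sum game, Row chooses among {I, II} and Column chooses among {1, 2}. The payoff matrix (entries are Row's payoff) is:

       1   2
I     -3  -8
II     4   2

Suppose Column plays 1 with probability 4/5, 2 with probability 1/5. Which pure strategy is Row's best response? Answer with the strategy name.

Expected payoff of I: (4/5)·(-3) + (1/5)·(-8) = -4.
Expected payoff of II: (4/5)·4 + (1/5)·2 = 18/5.
The largest is 18/5, so Row's best response is II.

II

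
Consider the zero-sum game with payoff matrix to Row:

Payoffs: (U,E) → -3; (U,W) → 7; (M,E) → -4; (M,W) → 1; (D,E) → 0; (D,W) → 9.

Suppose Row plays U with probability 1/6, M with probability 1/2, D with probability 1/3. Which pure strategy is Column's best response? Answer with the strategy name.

E

If Column plays E, Row's expected payoff is (1/6)·(-3) + (1/2)·(-4) + (1/3)·0 = -5/2.
If Column plays W, Row's expected payoff is (1/6)·7 + (1/2)·1 + (1/3)·9 = 14/3.
Column minimizes Row's payoff; the smallest is -5/2, so the best response is E.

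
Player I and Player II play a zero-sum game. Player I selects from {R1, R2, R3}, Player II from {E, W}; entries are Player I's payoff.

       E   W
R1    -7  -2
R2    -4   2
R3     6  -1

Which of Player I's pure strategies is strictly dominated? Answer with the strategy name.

R1

R2 gives a strictly higher payoff than R1 against every column: -4 > -7, 2 > -2.
So R1 is strictly dominated and Player I never plays it.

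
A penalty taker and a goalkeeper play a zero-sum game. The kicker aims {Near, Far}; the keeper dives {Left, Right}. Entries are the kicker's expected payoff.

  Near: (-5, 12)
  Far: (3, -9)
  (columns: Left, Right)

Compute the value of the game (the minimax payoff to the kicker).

Row minima: Near → -5, Far → -9; maximin = -5.
Column maxima: Left → 3, Right → 12; minimax = 3.
-5 ≠ 3, so there is no saddle point; optimal play is mixed.
Let the kicker play Near with probability p. Expected payoff against Left: (-5)p + 3(1−p) = −8p + 3; against Right: 12p + (-9)(1−p) = 21p − 9.
Setting these equal: −8p + 3 = 21p − 9 ⇒ −29p = -12 ⇒ p = 12/29, and the value is (-8)·(12/29) + 3 = -9/29.
For the keeper: with q = P(Left), equating Near's and Far's payoffs gives −17q + 12 = 12q − 9 ⇒ q = 21/29.

-9/29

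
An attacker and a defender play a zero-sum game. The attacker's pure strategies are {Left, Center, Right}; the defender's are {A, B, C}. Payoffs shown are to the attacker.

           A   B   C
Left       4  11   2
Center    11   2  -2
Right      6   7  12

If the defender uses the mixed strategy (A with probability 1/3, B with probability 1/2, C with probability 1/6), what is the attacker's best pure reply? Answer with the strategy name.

Right

Expected payoff of Left: (1/3)·4 + (1/2)·11 + (1/6)·2 = 43/6.
Expected payoff of Center: (1/3)·11 + (1/2)·2 + (1/6)·(-2) = 13/3.
Expected payoff of Right: (1/3)·6 + (1/2)·7 + (1/6)·12 = 15/2.
The largest is 15/2, so the attacker's best response is Right.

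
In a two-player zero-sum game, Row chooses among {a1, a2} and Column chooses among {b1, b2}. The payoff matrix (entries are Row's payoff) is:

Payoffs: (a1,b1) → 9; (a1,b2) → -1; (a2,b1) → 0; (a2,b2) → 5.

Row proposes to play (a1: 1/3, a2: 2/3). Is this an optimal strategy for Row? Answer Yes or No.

Yes

Against b1 this mix gives (1/3)·9 + (2/3)·0 = 3.
Against b2 this mix gives (1/3)·(-1) + (2/3)·5 = 3.
All of Column's active replies (b1, b2) yield 3, and no column does worse for Row. The mix makes Column indifferent and guarantees 3, so it is optimal.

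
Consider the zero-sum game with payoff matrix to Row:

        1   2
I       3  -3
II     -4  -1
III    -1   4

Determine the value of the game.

Row minima: I → -3, II → -4, III → -1; maximin = -1.
Column maxima: 1 → 3, 2 → 4; minimax = 3.
-1 ≠ 3, so there is no saddle point; optimal play is mixed.
II is strictly dominated by III, so Row never plays it.
On the remaining 2×2 (I, III vs 1, 2):
Let Row play I with probability p. Expected payoff against 1: 3p + (-1)(1−p) = 4p − 1; against 2: (-3)p + 4(1−p) = −7p + 4.
Setting these equal: 4p − 1 = −7p + 4 ⇒ 11p = 5 ⇒ p = 5/11, and the value is (4)·(5/11) − 1 = 9/11.
For Column: with q = P(1), equating I's and III's payoffs gives 6q − 3 = −5q + 4 ⇒ q = 7/11.

9/11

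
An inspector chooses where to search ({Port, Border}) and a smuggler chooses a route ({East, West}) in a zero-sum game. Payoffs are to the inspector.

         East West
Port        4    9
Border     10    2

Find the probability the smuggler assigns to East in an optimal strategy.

Row minima: Port → 4, Border → 2; maximin = 4.
Column maxima: East → 10, West → 9; minimax = 9.
4 ≠ 9, so there is no saddle point; optimal play is mixed.
Let the inspector play Port with probability p. Expected payoff against East: 4p + 10(1−p) = −6p + 10; against West: 9p + 2(1−p) = 7p + 2.
Setting these equal: −6p + 10 = 7p + 2 ⇒ −13p = -8 ⇒ p = 8/13, and the value is (-6)·(8/13) + 10 = 82/13.
For the smuggler: with q = P(East), equating Port's and Border's payoffs gives −5q + 9 = 8q + 2 ⇒ q = 7/13.

7/13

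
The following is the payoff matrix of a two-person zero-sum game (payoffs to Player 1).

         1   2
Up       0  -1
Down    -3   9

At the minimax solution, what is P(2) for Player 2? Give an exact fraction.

Row minima: Up → -1, Down → -3; maximin = -1.
Column maxima: 1 → 0, 2 → 9; minimax = 0.
-1 ≠ 0, so there is no saddle point; optimal play is mixed.
Let Player 1 play Up with probability p. Expected payoff against 1: 0p + (-3)(1−p) = 3p − 3; against 2: (-1)p + 9(1−p) = −10p + 9.
Setting these equal: 3p − 3 = −10p + 9 ⇒ 13p = 12 ⇒ p = 12/13, and the value is (3)·(12/13) − 3 = -3/13.
For Player 2: with q = P(1), equating Up's and Down's payoffs gives q − 1 = −12q + 9 ⇒ q = 10/13.

3/13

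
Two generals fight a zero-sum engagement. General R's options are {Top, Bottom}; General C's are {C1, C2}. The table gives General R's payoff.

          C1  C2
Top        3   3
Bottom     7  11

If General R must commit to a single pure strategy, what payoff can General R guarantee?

Row minima: Top → 3, Bottom → 7.
The best of these is 7.

7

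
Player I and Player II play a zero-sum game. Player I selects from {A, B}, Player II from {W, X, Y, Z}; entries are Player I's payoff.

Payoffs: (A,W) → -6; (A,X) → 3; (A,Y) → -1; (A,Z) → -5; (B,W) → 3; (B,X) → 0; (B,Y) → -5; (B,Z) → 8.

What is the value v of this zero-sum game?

Row minima: A → -6, B → -5; maximin = -5.
Column maxima: W → 3, X → 3, Y → -1, Z → 8; minimax = -1.
-5 ≠ -1, so there is no saddle point; optimal play is mixed.
X is strictly dominated by Y (it gives Player I strictly more in every row), so Player II never plays it.
Z is strictly dominated by W (it gives Player I strictly more in every row), so Player II never plays it.
On the remaining 2×2 (A, B vs W, Y):
Let Player I play A with probability p. Expected payoff against W: (-6)p + 3(1−p) = −9p + 3; against Y: (-1)p + (-5)(1−p) = 4p − 5.
Setting these equal: −9p + 3 = 4p − 5 ⇒ −13p = -8 ⇒ p = 8/13, and the value is (-9)·(8/13) + 3 = -33/13.
For Player II: with q = P(W), equating A's and B's payoffs gives −5q − 1 = 8q − 5 ⇒ q = 4/13.

-33/13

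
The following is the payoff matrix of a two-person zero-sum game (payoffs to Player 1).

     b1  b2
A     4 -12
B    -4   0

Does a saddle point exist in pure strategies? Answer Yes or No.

No

Row minima: A → -12, B → -4; maximin = -4.
Column maxima: b1 → 4, b2 → 0; minimax = 0.
-4 ≠ 0, so no pure-strategy equilibrium exists.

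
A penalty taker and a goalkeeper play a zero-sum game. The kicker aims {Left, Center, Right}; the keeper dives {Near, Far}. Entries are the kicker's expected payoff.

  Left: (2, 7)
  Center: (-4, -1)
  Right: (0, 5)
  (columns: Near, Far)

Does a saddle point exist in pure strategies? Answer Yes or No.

Yes

Row minima: Left → 2, Center → -4, Right → 0; maximin = 2.
Column maxima: Near → 2, Far → 7; minimax = 2.
maximin = minimax = 2, so a saddle point exists.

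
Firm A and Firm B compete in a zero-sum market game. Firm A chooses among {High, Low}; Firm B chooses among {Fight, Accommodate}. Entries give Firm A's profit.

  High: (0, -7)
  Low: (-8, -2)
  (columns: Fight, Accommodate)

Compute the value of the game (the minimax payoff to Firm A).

-56/13

Row minima: High → -7, Low → -8; maximin = -7.
Column maxima: Fight → 0, Accommodate → -2; minimax = -2.
-7 ≠ -2, so there is no saddle point; optimal play is mixed.
Let Firm A play High with probability p. Expected payoff against Fight: 0p + (-8)(1−p) = 8p − 8; against Accommodate: (-7)p + (-2)(1−p) = −5p − 2.
Setting these equal: 8p − 8 = −5p − 2 ⇒ 13p = 6 ⇒ p = 6/13, and the value is (8)·(6/13) − 8 = -56/13.
For Firm B: with q = P(Fight), equating High's and Low's payoffs gives 7q − 7 = −6q − 2 ⇒ q = 5/13.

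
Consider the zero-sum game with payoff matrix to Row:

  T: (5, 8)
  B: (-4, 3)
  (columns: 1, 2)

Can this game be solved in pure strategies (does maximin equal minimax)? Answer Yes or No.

Row minima: T → 5, B → -4; maximin = 5.
Column maxima: 1 → 5, 2 → 8; minimax = 5.
maximin = minimax = 5, so a saddle point exists.

Yes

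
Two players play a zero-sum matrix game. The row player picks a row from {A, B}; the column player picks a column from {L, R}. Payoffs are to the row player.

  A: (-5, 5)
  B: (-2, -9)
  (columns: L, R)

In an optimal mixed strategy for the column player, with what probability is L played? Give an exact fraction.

Row minima: A → -5, B → -9; maximin = -5.
Column maxima: L → -2, R → 5; minimax = -2.
-5 ≠ -2, so there is no saddle point; optimal play is mixed.
Let the row player play A with probability p. Expected payoff against L: (-5)p + (-2)(1−p) = −3p − 2; against R: 5p + (-9)(1−p) = 14p − 9.
Setting these equal: −3p − 2 = 14p − 9 ⇒ −17p = -7 ⇒ p = 7/17, and the value is (-3)·(7/17) − 2 = -55/17.
For the column player: with q = P(L), equating A's and B's payoffs gives −10q + 5 = 7q − 9 ⇒ q = 14/17.

14/17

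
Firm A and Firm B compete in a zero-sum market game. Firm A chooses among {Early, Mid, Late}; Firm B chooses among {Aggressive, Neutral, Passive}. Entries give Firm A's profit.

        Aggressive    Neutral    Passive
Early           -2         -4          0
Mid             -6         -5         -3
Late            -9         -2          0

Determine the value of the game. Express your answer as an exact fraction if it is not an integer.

-32/9

Row minima: Early → -4, Mid → -6, Late → -9; maximin = -4.
Column maxima: Aggressive → -2, Neutral → -2, Passive → 0; minimax = -2.
-4 ≠ -2, so there is no saddle point; optimal play is mixed.
Mid is strictly dominated by Early, so Firm A never plays it.
Passive is strictly dominated by Aggressive (it gives Firm A strictly more in every row), so Firm B never plays it.
On the remaining 2×2 (Early, Late vs Aggressive, Neutral):
Let Firm A play Early with probability p. Expected payoff against Aggressive: (-2)p + (-9)(1−p) = 7p − 9; against Neutral: (-4)p + (-2)(1−p) = −2p − 2.
Setting these equal: 7p − 9 = −2p − 2 ⇒ 9p = 7 ⇒ p = 7/9, and the value is (7)·(7/9) − 9 = -32/9.
For Firm B: with q = P(Aggressive), equating Early's and Late's payoffs gives 2q − 4 = −7q − 2 ⇒ q = 2/9.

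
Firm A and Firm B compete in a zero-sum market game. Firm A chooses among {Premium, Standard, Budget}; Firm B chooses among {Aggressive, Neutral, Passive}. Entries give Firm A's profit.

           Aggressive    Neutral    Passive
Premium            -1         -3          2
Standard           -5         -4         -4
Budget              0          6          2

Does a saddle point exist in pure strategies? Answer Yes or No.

Row minima: Premium → -3, Standard → -5, Budget → 0; maximin = 0.
Column maxima: Aggressive → 0, Neutral → 6, Passive → 2; minimax = 0.
maximin = minimax = 0, so a saddle point exists.

Yes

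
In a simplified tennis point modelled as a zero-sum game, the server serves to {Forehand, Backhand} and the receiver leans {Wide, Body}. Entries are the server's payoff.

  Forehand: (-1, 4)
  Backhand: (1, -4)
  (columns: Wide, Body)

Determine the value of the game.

Row minima: Forehand → -1, Backhand → -4; maximin = -1.
Column maxima: Wide → 1, Body → 4; minimax = 1.
-1 ≠ 1, so there is no saddle point; optimal play is mixed.
Let the server play Forehand with probability p. Expected payoff against Wide: (-1)p + 1(1−p) = −2p + 1; against Body: 4p + (-4)(1−p) = 8p − 4.
Setting these equal: −2p + 1 = 8p − 4 ⇒ −10p = -5 ⇒ p = 1/2, and the value is (-2)·(1/2) + 1 = 0.
For the receiver: with q = P(Wide), equating Forehand's and Backhand's payoffs gives −5q + 4 = 5q − 4 ⇒ q = 4/5.

0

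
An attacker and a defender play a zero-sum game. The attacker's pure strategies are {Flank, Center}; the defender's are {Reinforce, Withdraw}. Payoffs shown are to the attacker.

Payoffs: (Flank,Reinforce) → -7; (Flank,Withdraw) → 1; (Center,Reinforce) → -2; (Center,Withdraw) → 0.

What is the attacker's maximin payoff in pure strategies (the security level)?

-2

Row minima: Flank → -7, Center → -2.
The best of these is -2.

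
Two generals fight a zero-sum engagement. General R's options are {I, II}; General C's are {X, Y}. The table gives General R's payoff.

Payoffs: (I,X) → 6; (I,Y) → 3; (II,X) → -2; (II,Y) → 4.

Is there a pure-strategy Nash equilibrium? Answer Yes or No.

No

Row minima: I → 3, II → -2; maximin = 3.
Column maxima: X → 6, Y → 4; minimax = 4.
3 ≠ 4, so no pure-strategy equilibrium exists.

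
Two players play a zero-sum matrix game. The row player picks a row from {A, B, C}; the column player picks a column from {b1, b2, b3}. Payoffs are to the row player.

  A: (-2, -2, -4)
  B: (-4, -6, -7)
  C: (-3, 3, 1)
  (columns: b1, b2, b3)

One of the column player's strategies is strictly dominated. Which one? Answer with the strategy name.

b2

b3 holds the row player's payoff strictly below b2 in every row: -4 < -2, -7 < -6, 1 < 3.
So b2 is strictly dominated for the column player.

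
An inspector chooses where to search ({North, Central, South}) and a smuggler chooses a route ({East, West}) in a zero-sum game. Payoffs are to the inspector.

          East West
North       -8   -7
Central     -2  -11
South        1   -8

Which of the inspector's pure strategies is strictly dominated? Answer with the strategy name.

Central

South gives a strictly higher payoff than Central against every column: 1 > -2, -8 > -11.
So Central is strictly dominated and the inspector never plays it.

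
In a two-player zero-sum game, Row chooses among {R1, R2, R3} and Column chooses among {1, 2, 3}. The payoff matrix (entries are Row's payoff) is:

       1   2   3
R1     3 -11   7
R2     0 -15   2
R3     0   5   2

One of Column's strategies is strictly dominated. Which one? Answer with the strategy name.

1 holds Row's payoff strictly below 3 in every row: 3 < 7, 0 < 2, 0 < 2.
So 3 is strictly dominated for Column.

3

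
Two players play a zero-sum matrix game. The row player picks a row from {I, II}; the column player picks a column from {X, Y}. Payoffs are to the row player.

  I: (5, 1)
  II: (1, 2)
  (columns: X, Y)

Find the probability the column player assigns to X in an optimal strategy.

1/5

Row minima: I → 1, II → 1; maximin = 1.
Column maxima: X → 5, Y → 2; minimax = 2.
1 ≠ 2, so there is no saddle point; optimal play is mixed.
Let the row player play I with probability p. Expected payoff against X: 5p + 1(1−p) = 4p + 1; against Y: 1p + 2(1−p) = −p + 2.
Setting these equal: 4p + 1 = −p + 2 ⇒ 5p = 1 ⇒ p = 1/5, and the value is (4)·(1/5) + 1 = 9/5.
For the column player: with q = P(X), equating I's and II's payoffs gives 4q + 1 = −q + 2 ⇒ q = 1/5.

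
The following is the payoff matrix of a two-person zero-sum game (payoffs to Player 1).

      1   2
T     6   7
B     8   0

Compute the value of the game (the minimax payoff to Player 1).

56/9

Row minima: T → 6, B → 0; maximin = 6.
Column maxima: 1 → 8, 2 → 7; minimax = 7.
6 ≠ 7, so there is no saddle point; optimal play is mixed.
Let Player 1 play T with probability p. Expected payoff against 1: 6p + 8(1−p) = −2p + 8; against 2: 7p + 0(1−p) = 7p.
Setting these equal: −2p + 8 = 7p ⇒ −9p = -8 ⇒ p = 8/9, and the value is (-2)·(8/9) + 8 = 56/9.
For Player 2: with q = P(1), equating T's and B's payoffs gives −q + 7 = 8q ⇒ q = 7/9.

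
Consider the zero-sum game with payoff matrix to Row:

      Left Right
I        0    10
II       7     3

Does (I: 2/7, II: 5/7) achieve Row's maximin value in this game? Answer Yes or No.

Against Left this mix gives (2/7)·0 + (5/7)·7 = 5.
Against Right this mix gives (2/7)·10 + (5/7)·3 = 5.
All of Column's active replies (Left, Right) yield 5, and no column does worse for Row. The mix makes Column indifferent and guarantees 5, so it is optimal.

Yes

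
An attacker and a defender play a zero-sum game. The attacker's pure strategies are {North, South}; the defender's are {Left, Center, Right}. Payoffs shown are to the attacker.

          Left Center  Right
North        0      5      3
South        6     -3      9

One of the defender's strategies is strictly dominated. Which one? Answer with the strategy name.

Left holds the attacker's payoff strictly below Right in every row: 0 < 3, 6 < 9.
So Right is strictly dominated for the defender.

Right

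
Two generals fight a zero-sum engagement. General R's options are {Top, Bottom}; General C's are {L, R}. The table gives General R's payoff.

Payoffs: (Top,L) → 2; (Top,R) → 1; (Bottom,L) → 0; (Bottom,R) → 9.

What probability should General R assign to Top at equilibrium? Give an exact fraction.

Row minima: Top → 1, Bottom → 0; maximin = 1.
Column maxima: L → 2, R → 9; minimax = 2.
1 ≠ 2, so there is no saddle point; optimal play is mixed.
Let General R play Top with probability p. Expected payoff against L: 2p + 0(1−p) = 2p; against R: 1p + 9(1−p) = −8p + 9.
Setting these equal: 2p = −8p + 9 ⇒ 10p = 9 ⇒ p = 9/10, and the value is (2)·(9/10) = 9/5.
For General C: with q = P(L), equating Top's and Bottom's payoffs gives q + 1 = −9q + 9 ⇒ q = 4/5.

9/10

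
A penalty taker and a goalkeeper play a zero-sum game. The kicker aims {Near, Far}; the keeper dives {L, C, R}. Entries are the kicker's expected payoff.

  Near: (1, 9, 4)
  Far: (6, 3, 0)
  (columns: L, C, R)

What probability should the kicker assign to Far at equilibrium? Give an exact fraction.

1/3

Row minima: Near → 1, Far → 0; maximin = 1.
Column maxima: L → 6, C → 9, R → 4; minimax = 4.
1 ≠ 4, so there is no saddle point; optimal play is mixed.
C is strictly dominated by R (it gives the kicker strictly more in every row), so the keeper never plays it.
On the remaining 2×2 (Near, Far vs L, R):
Let the kicker play Near with probability p. Expected payoff against L: 1p + 6(1−p) = −5p + 6; against R: 4p + 0(1−p) = 4p.
Setting these equal: −5p + 6 = 4p ⇒ −9p = -6 ⇒ p = 2/3, and the value is (-5)·(2/3) + 6 = 8/3.
For the keeper: with q = P(L), equating Near's and Far's payoffs gives −3q + 4 = 6q ⇒ q = 4/9.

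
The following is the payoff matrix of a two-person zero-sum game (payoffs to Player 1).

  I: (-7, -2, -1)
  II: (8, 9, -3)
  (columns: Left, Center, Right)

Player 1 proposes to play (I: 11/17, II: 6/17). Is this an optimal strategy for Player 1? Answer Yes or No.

Against Left this mix gives (11/17)·(-7) + (6/17)·8 = -29/17.
Against Center this mix gives (11/17)·(-2) + (6/17)·9 = 32/17.
Against Right this mix gives (11/17)·(-1) + (6/17)·(-3) = -29/17.
All of Player 2's active replies (Left, Right) yield -29/17, and no column does worse for Player 1. The mix makes Player 2 indifferent and guarantees -29/17, so it is optimal.

Yes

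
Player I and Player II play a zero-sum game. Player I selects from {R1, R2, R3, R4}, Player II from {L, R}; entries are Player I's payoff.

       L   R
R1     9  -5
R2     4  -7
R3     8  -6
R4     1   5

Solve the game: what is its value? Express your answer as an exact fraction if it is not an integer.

25/9

Row minima: R1 → -5, R2 → -7, R3 → -6, R4 → 1; maximin = 1.
Column maxima: L → 9, R → 5; minimax = 5.
1 ≠ 5, so there is no saddle point; optimal play is mixed.
R2 is strictly dominated by R1, so Player I never plays it.
R3 is strictly dominated by R1, so Player I never plays it.
On the remaining 2×2 (R1, R4 vs L, R):
Let Player I play R1 with probability p. Expected payoff against L: 9p + 1(1−p) = 8p + 1; against R: (-5)p + 5(1−p) = −10p + 5.
Setting these equal: 8p + 1 = −10p + 5 ⇒ 18p = 4 ⇒ p = 2/9, and the value is (8)·(2/9) + 1 = 25/9.
For Player II: with q = P(L), equating R1's and R4's payoffs gives 14q − 5 = −4q + 5 ⇒ q = 5/9.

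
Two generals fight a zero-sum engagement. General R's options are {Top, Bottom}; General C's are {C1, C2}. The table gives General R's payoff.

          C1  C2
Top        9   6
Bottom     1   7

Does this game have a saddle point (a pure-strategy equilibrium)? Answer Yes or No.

Row minima: Top → 6, Bottom → 1; maximin = 6.
Column maxima: C1 → 9, C2 → 7; minimax = 7.
6 ≠ 7, so no pure-strategy equilibrium exists.

No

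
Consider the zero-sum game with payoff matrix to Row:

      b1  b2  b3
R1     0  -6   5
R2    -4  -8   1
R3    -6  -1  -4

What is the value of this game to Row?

-36/11

Row minima: R1 → -6, R2 → -8, R3 → -6; maximin = -6.
Column maxima: b1 → 0, b2 → -1, b3 → 5; minimax = -1.
-6 ≠ -1, so there is no saddle point; optimal play is mixed.
R2 is strictly dominated by R1, so Row never plays it.
b3 is strictly dominated by b1 (it gives Row strictly more in every row), so Column never plays it.
On the remaining 2×2 (R1, R3 vs b1, b2):
Let Row play R1 with probability p. Expected payoff against b1: 0p + (-6)(1−p) = 6p − 6; against b2: (-6)p + (-1)(1−p) = −5p − 1.
Setting these equal: 6p − 6 = −5p − 1 ⇒ 11p = 5 ⇒ p = 5/11, and the value is (6)·(5/11) − 6 = -36/11.
For Column: with q = P(b1), equating R1's and R3's payoffs gives 6q − 6 = −5q − 1 ⇒ q = 5/11.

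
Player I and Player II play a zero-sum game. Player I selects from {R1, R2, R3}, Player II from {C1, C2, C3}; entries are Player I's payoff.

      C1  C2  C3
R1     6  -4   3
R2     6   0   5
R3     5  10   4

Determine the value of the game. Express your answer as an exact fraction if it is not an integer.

50/11

Row minima: R1 → -4, R2 → 0, R3 → 4; maximin = 4.
Column maxima: C1 → 6, C2 → 10, C3 → 5; minimax = 5.
4 ≠ 5, so there is no saddle point; optimal play is mixed.
C1 is strictly dominated by C3 (it gives Player I strictly more in every row), so Player II never plays it.
With C1 eliminated, R1 is strictly dominated by R2 (R2 gives Player I strictly more in every remaining column), so Player I never plays it.
On the remaining 2×2 (R2, R3 vs C2, C3):
Let Player I play R2 with probability p. Expected payoff against C2: 0p + 10(1−p) = −10p + 10; against C3: 5p + 4(1−p) = p + 4.
Setting these equal: −10p + 10 = p + 4 ⇒ −11p = -6 ⇒ p = 6/11, and the value is (-10)·(6/11) + 10 = 50/11.
For Player II: with q = P(C2), equating R2's and R3's payoffs gives −5q + 5 = 6q + 4 ⇒ q = 1/11.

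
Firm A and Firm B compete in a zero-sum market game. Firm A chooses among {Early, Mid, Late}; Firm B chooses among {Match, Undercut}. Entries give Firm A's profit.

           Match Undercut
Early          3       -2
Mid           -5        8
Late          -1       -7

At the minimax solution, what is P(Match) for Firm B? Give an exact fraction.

5/9

Row minima: Early → -2, Mid → -5, Late → -7; maximin = -2.
Column maxima: Match → 3, Undercut → 8; minimax = 3.
-2 ≠ 3, so there is no saddle point; optimal play is mixed.
Late is strictly dominated by Early, so Firm A never plays it.
On the remaining 2×2 (Early, Mid vs Match, Undercut):
Let Firm A play Early with probability p. Expected payoff against Match: 3p + (-5)(1−p) = 8p − 5; against Undercut: (-2)p + 8(1−p) = −10p + 8.
Setting these equal: 8p − 5 = −10p + 8 ⇒ 18p = 13 ⇒ p = 13/18, and the value is (8)·(13/18) − 5 = 7/9.
For Firm B: with q = P(Match), equating Early's and Mid's payoffs gives 5q − 2 = −13q + 8 ⇒ q = 5/9.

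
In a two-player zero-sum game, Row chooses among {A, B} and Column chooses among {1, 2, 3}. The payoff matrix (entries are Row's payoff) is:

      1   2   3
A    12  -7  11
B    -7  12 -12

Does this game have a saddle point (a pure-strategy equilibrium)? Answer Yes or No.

Row minima: A → -7, B → -12; maximin = -7.
Column maxima: 1 → 12, 2 → 12, 3 → 11; minimax = 11.
-7 ≠ 11, so no pure-strategy equilibrium exists.

No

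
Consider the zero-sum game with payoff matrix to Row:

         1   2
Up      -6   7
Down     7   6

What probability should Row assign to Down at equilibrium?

13/14

Row minima: Up → -6, Down → 6; maximin = 6.
Column maxima: 1 → 7, 2 → 7; minimax = 7.
6 ≠ 7, so there is no saddle point; optimal play is mixed.
Let Row play Up with probability p. Expected payoff against 1: (-6)p + 7(1−p) = −13p + 7; against 2: 7p + 6(1−p) = p + 6.
Setting these equal: −13p + 7 = p + 6 ⇒ −14p = -1 ⇒ p = 1/14, and the value is (-13)·(1/14) + 7 = 85/14.
For Column: with q = P(1), equating Up's and Down's payoffs gives −13q + 7 = q + 6 ⇒ q = 1/14.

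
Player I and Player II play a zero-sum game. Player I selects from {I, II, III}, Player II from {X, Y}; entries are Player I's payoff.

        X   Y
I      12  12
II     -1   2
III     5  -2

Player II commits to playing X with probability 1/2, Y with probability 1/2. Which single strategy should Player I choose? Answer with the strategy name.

I

Expected payoff of I: (1/2)·12 + (1/2)·12 = 12.
Expected payoff of II: (1/2)·(-1) + (1/2)·2 = 1/2.
Expected payoff of III: (1/2)·5 + (1/2)·(-2) = 3/2.
The largest is 12, so Player I's best response is I.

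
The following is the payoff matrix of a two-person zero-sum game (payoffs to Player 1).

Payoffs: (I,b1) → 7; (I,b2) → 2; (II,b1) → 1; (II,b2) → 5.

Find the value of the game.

11/3

Row minima: I → 2, II → 1; maximin = 2.
Column maxima: b1 → 7, b2 → 5; minimax = 5.
2 ≠ 5, so there is no saddle point; optimal play is mixed.
Let Player 1 play I with probability p. Expected payoff against b1: 7p + 1(1−p) = 6p + 1; against b2: 2p + 5(1−p) = −3p + 5.
Setting these equal: 6p + 1 = −3p + 5 ⇒ 9p = 4 ⇒ p = 4/9, and the value is (6)·(4/9) + 1 = 11/3.
For Player 2: with q = P(b1), equating I's and II's payoffs gives 5q + 2 = −4q + 5 ⇒ q = 1/3.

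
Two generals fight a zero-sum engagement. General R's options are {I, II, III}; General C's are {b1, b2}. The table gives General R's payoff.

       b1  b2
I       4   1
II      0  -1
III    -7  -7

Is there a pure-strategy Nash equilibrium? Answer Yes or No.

Row minima: I → 1, II → -1, III → -7; maximin = 1.
Column maxima: b1 → 4, b2 → 1; minimax = 1.
maximin = minimax = 1, so a saddle point exists.

Yes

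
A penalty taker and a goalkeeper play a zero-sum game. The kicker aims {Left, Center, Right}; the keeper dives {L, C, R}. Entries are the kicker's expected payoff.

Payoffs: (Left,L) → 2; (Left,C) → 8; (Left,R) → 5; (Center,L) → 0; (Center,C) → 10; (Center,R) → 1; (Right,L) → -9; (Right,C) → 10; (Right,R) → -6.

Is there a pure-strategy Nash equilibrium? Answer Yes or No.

Yes

Row minima: Left → 2, Center → 0, Right → -9; maximin = 2.
Column maxima: L → 2, C → 10, R → 5; minimax = 2.
maximin = minimax = 2, so a saddle point exists.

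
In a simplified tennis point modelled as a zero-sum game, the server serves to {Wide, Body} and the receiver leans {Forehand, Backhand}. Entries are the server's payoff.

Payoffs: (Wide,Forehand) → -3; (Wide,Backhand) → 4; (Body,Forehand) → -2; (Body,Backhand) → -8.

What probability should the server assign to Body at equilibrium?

Row minima: Wide → -3, Body → -8; maximin = -3.
Column maxima: Forehand → -2, Backhand → 4; minimax = -2.
-3 ≠ -2, so there is no saddle point; optimal play is mixed.
Let the server play Wide with probability p. Expected payoff against Forehand: (-3)p + (-2)(1−p) = −p − 2; against Backhand: 4p + (-8)(1−p) = 12p − 8.
Setting these equal: −p − 2 = 12p − 8 ⇒ −13p = -6 ⇒ p = 6/13, and the value is (-1)·(6/13) − 2 = -32/13.
For the receiver: with q = P(Forehand), equating Wide's and Body's payoffs gives −7q + 4 = 6q − 8 ⇒ q = 12/13.

7/13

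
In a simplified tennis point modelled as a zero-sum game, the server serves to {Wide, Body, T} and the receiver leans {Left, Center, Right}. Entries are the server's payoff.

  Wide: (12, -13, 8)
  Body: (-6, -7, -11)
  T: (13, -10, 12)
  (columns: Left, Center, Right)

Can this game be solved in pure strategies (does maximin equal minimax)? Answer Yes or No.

Row minima: Wide → -13, Body → -11, T → -10; maximin = -10.
Column maxima: Left → 13, Center → -7, Right → 12; minimax = -7.
-10 ≠ -7, so no pure-strategy equilibrium exists.

No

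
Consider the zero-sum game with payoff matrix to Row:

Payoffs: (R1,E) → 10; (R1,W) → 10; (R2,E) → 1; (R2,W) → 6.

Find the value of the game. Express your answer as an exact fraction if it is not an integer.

10

Row minima: R1 → 10, R2 → 1; maximin = 10.
Column maxima: E → 10, W → 10; minimax = 10.
Since maximin = minimax = 10, there is a saddle point and the value is 10.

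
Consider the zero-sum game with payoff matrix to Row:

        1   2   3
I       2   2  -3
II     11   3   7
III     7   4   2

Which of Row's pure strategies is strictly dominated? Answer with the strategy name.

I

II gives a strictly higher payoff than I against every column: 11 > 2, 3 > 2, 7 > -3.
So I is strictly dominated and Row never plays it.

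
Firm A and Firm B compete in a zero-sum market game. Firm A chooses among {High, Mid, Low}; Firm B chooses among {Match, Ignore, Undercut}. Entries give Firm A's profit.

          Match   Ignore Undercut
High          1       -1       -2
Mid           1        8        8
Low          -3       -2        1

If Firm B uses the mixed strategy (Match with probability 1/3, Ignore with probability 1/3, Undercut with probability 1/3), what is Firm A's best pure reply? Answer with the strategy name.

Mid

Expected payoff of High: (1/3)·1 + (1/3)·(-1) + (1/3)·(-2) = -2/3.
Expected payoff of Mid: (1/3)·1 + (1/3)·8 + (1/3)·8 = 17/3.
Expected payoff of Low: (1/3)·(-3) + (1/3)·(-2) + (1/3)·1 = -4/3.
The largest is 17/3, so Firm A's best response is Mid.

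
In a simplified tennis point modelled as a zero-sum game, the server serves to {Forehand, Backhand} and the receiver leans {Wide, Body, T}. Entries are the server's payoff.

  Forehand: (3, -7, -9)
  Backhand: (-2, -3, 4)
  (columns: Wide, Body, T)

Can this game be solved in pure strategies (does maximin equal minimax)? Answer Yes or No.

Yes

Row minima: Forehand → -9, Backhand → -3; maximin = -3.
Column maxima: Wide → 3, Body → -3, T → 4; minimax = -3.
maximin = minimax = -3, so a saddle point exists.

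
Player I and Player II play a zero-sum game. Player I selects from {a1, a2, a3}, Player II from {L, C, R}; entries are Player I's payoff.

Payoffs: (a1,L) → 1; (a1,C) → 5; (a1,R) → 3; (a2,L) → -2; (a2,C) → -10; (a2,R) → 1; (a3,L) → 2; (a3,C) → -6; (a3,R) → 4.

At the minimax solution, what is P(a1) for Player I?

Row minima: a1 → 1, a2 → -10, a3 → -6; maximin = 1.
Column maxima: L → 2, C → 5, R → 4; minimax = 2.
1 ≠ 2, so there is no saddle point; optimal play is mixed.
a2 is strictly dominated by a1, so Player I never plays it.
R is strictly dominated by L (it gives Player I strictly more in every row), so Player II never plays it.
On the remaining 2×2 (a1, a3 vs L, C):
Let Player I play a1 with probability p. Expected payoff against L: 1p + 2(1−p) = −p + 2; against C: 5p + (-6)(1−p) = 11p − 6.
Setting these equal: −p + 2 = 11p − 6 ⇒ −12p = -8 ⇒ p = 2/3, and the value is (-1)·(2/3) + 2 = 4/3.
For Player II: with q = P(L), equating a1's and a3's payoffs gives −4q + 5 = 8q − 6 ⇒ q = 11/12.

2/3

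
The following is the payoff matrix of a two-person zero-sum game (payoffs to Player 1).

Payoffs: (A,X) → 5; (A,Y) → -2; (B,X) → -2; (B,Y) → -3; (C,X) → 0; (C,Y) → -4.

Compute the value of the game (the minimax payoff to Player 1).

-2

Row minima: A → -2, B → -3, C → -4; maximin = -2.
Column maxima: X → 5, Y → -2; minimax = -2.
Since maximin = minimax = -2, there is a saddle point and the value is -2.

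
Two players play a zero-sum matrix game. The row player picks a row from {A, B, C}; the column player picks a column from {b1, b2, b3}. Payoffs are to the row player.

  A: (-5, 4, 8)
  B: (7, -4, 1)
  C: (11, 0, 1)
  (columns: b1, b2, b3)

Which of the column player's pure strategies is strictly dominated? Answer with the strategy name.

b2 holds the row player's payoff strictly below b3 in every row: 4 < 8, -4 < 1, 0 < 1.
So b3 is strictly dominated for the column player.

b3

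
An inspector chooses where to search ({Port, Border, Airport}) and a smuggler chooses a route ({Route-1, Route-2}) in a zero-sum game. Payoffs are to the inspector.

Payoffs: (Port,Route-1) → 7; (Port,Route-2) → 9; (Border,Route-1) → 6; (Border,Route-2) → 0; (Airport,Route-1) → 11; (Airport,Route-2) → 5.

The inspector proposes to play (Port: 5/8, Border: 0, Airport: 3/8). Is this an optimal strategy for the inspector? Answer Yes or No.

Against Route-1 this mix gives (5/8)·7 + (3/8)·11 = 17/2.
Against Route-2 this mix gives (5/8)·9 + (3/8)·5 = 15/2.
The smuggler will play Route-2, holding the inspector to 15/2. Shifting weight toward the row that does better against Route-2 would raise this floor (the equalizing mix achieves 8 against both Route-2 and Route-1), so the proposed strategy is not optimal.

No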